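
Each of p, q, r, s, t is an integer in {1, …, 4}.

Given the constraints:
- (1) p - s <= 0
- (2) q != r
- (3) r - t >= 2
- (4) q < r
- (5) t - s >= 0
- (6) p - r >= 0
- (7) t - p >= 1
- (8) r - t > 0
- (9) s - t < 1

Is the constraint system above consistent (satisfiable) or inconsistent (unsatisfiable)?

Constraints 1, 3, 5, and 6 give p − r ≥ 0, r − t ≥ 2, t − s ≥ 0, s − p ≥ 0.
Adding all 4 inequalities: the left sides telescope to 0, and the right sides sum to 0 + 2 + 0 + 0 = 2. So 0 ≥ 2, which is false.

Unsatisfiable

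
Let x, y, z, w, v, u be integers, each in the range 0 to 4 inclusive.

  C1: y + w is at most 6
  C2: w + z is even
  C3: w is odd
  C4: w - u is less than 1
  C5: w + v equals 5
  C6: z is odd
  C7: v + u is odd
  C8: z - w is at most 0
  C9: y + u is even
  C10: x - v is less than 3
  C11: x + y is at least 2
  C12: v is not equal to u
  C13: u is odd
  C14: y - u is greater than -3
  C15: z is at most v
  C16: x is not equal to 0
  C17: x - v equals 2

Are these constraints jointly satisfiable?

The assignment x = 4, y = 1, z = 1, w = 3, v = 2, u = 3 works:
  constraint 1 holds since y + w = 4.
  constraint 4 holds since w - u = 0.
The rest check out directly.

Satisfiable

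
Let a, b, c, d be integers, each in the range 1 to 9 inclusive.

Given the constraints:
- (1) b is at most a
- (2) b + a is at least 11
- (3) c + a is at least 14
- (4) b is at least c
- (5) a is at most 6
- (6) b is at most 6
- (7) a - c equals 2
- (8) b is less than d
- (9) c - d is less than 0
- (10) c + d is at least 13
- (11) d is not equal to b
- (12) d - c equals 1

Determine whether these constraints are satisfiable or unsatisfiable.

Unsatisfiable

From constraints 4 and 6: c ≤ b ≤ 6. From constraint 5: a ≤ 6. Hence c + a ≤ 12. But constraint 3 requires c + a ≥ 14, and 14 > 12. Contradiction.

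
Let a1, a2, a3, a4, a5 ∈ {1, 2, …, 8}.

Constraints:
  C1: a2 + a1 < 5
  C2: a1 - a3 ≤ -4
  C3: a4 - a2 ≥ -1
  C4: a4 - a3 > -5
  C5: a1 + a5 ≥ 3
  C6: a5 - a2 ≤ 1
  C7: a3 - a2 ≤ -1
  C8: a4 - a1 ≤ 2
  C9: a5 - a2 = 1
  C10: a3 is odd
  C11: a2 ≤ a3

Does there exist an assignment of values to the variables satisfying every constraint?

Unsatisfiable

Constraints 2, 3, 7, and 8 give a2 − a3 ≥ 1, a3 − a1 ≥ 4, a1 − a4 ≥ -2, a4 − a2 ≥ -1.
Adding all 4 inequalities: the left sides telescope to 0, and the right sides sum to 1 + 4 + (-2) + (-1) = 2. So 0 ≥ 2, which is false.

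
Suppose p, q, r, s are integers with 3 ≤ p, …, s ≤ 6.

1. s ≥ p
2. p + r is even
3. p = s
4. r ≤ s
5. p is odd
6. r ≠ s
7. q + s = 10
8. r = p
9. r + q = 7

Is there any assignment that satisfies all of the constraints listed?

From constraints 3 and 8, r = p = s, so r = s. But constraint 6 says r ≠ s. Contradiction.

Unsatisfiable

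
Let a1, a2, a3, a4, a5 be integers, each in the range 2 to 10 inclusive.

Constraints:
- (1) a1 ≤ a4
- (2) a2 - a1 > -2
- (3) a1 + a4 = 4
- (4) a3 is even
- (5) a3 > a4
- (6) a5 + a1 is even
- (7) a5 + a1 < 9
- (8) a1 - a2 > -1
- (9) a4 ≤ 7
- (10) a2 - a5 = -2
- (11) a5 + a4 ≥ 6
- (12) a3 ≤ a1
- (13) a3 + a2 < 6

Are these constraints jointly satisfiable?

Unsatisfiable

Constraints 1, 5, and 12 give a3 ≤ a1, a1 ≤ a4, a4 < a3. Chaining: a3 ≤ a1 ≤ a4 < a3, which forces a3 < a3 — impossible.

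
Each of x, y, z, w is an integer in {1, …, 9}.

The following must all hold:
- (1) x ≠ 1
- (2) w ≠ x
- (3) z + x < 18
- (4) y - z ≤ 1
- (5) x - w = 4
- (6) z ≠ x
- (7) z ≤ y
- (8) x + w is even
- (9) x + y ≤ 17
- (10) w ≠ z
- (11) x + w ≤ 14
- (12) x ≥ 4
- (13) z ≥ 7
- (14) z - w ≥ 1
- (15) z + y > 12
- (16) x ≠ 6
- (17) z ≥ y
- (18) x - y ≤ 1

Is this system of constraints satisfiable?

Satisfiable

Setting (x, y, z, w) = (8, 7, 7, 4) satisfies everything: constraint 3: z + x = 15; constraint 4: y - z = 0, and the others follow.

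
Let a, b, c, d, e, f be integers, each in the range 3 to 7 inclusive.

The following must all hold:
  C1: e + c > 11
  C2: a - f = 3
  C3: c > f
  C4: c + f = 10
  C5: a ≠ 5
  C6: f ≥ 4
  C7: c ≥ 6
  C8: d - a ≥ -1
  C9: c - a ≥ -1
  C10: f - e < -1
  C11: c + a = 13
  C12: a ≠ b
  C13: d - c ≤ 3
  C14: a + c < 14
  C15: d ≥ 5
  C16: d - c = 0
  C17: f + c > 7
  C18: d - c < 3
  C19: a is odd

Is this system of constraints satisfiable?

The assignment a = 7, b = 4, c = 6, d = 6, e = 6, f = 4 works:
  constraint 1 holds since e + c = 12.
  constraint 2 holds since a - f = 3.
The rest check out directly.

Satisfiable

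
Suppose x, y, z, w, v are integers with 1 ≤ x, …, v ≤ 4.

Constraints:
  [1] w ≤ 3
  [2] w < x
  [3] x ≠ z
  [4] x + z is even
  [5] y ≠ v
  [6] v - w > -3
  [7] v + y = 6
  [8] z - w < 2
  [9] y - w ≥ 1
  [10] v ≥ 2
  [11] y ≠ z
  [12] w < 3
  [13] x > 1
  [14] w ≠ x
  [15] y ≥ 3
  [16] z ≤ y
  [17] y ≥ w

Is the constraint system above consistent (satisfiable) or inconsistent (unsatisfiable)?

Satisfiable

The assignment x = 4, y = 4, z = 2, w = 2, v = 2 works:
  constraint 6 holds since v - w = 0.
  constraint 7 holds since v + y = 6.
The rest check out directly.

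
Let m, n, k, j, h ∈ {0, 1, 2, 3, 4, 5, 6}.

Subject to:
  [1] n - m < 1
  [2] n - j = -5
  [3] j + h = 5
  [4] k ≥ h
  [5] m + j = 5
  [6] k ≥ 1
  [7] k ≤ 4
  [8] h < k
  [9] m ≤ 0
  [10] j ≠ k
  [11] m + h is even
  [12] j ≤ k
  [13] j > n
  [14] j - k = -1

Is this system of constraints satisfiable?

From constraint 9: m ≤ 0. From constraints 7 and 12: j ≤ k ≤ 4. Hence m + j ≤ 4. But constraint 5 requires m + j = 5, and 5 > 4. Contradiction.

Unsatisfiable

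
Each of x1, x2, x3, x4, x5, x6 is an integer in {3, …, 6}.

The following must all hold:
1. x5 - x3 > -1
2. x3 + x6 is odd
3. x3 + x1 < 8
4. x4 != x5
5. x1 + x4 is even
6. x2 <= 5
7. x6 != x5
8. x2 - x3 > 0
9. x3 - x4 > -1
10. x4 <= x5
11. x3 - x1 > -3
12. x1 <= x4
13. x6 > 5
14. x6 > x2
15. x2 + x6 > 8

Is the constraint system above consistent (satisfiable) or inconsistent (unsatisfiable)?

Take x1 = 3, x2 = 4, x3 = 3, x4 = 3, x5 = 4, x6 = 6. Then constraint 1: x5 - x3 = 1; constraint 3: x3 + x1 = 6; constraint 8: x2 - x3 = 1, and every other listed constraint is also met.

Satisfiable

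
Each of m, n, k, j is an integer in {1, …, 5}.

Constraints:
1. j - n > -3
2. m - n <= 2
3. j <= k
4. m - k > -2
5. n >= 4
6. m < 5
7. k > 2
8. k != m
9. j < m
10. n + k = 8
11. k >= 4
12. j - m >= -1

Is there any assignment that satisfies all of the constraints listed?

Setting (m, n, k, j) = (3, 4, 4, 2) satisfies everything: constraint 1: j - n = -2; constraint 2: m - n = -1; constraint 4: m - k = -1, and the others follow.

Satisfiable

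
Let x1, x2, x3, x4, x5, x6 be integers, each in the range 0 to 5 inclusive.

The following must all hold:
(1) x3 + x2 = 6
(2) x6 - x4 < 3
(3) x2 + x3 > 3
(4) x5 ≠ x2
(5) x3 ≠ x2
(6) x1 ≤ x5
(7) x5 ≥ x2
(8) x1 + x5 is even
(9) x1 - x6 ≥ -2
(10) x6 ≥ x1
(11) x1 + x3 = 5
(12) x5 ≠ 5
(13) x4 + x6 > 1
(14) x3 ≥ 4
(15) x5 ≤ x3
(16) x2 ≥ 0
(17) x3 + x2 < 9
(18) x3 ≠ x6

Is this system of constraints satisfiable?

The assignment x1 = 0, x2 = 1, x3 = 5, x4 = 2, x5 = 2, x6 = 2 works:
  constraint 1 holds since x3 + x2 = 6.
  constraint 2 holds since x6 - x4 = 0.
The rest check out directly.

Satisfiable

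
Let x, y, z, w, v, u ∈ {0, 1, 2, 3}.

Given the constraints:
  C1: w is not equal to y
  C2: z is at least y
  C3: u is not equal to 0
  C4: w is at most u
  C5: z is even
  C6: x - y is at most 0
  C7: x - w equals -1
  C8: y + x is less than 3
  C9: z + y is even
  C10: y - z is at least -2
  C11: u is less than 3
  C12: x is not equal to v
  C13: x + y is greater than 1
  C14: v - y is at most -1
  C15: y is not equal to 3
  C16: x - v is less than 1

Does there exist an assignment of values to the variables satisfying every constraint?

Satisfiable

Take x = 0, y = 2, z = 2, w = 1, v = 1, u = 1. Then constraint 6: x - y = -2; constraint 7: x - w = -1, and every other listed constraint is also met.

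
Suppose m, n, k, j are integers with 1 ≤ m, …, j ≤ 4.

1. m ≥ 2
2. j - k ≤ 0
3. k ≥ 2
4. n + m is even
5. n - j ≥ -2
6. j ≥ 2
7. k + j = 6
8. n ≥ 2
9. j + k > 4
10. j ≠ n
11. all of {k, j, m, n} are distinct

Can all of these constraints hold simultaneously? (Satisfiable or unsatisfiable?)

Unsatisfiable

Constraints 1, 3, 6, and 8 confine each of k, j, m, n to the 3 values {2, …, 4} (the domain already gives each ≤ 4).
Constraint 11 requires all 4 of them to be distinct, but only 3 values are available — impossible by the pigeonhole principle.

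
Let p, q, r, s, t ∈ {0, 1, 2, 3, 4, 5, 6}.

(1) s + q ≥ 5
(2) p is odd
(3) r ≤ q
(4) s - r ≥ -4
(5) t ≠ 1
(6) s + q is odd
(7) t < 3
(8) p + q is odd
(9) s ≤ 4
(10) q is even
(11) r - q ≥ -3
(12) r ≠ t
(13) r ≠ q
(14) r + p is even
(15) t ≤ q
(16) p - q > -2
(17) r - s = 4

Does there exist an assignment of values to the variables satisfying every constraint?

Satisfiable

The assignment p = 5, q = 6, r = 5, s = 1, t = 0 works:
  constraint 1 holds since s + q = 7.
  constraint 4 holds since s - r = -4.
The rest check out directly.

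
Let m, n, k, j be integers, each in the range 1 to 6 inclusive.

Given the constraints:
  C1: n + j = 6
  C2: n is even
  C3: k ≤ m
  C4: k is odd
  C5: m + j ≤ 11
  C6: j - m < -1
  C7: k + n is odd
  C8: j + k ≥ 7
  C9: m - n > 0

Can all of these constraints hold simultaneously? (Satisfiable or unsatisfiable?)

Satisfiable

Try m = 6, n = 4, k = 5, j = 2.
Check constraint 1: n + j = 6; constraint 5: m + j = 8; constraint 6: j - m = -4. The remaining constraints are straightforward to verify.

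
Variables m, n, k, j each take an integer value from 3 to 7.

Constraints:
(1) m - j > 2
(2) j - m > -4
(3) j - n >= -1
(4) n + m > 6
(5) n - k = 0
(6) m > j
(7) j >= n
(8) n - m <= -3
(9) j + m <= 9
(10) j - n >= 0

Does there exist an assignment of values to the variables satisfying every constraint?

Satisfiable

Take m = 6, n = 3, k = 3, j = 3. Then constraint 1: m - j = 3; constraint 2: j - m = -3, and every other listed constraint is also met.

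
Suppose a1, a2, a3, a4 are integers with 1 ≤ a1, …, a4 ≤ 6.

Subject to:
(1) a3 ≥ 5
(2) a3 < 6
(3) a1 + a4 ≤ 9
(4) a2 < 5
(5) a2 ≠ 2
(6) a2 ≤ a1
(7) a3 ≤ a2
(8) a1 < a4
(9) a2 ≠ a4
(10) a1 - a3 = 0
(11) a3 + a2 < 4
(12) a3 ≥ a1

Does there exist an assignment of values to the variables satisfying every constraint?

From constraints 1 and 7: a2 ≥ a3 and a3 ≥ 5, so a2 ≥ 5. From constraint 4: a2 ≤ 4. But 4 < 5, so no value of a2 works.

Unsatisfiable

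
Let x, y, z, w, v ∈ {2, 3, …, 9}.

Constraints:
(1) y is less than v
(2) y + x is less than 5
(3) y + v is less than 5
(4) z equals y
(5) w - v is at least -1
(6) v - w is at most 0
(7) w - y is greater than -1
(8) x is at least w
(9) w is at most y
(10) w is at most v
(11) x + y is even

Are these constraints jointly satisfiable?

Constraints 1, 6, and 9 give v ≤ w, w ≤ y, y < v. Chaining: v ≤ w ≤ y < v, which forces v < v — impossible.

Unsatisfiable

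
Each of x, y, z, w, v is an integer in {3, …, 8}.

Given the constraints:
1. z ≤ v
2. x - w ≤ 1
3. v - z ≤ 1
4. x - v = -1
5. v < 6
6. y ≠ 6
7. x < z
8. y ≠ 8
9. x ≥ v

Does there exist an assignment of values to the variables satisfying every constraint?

Unsatisfiable

Constraints 1, 7, and 9 give z ≤ v, v ≤ x, x < z. Chaining: z ≤ v ≤ x < z, which forces z < z — impossible.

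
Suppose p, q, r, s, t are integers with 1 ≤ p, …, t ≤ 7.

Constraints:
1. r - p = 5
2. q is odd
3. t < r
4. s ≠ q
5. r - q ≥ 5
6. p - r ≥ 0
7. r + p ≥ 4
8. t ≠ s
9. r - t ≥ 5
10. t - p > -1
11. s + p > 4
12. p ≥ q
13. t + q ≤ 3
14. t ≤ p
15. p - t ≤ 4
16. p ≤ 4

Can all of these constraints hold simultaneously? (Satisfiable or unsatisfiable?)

Unsatisfiable

Constraints 6, 9, and 15 give t − p ≥ -4, p − r ≥ 0, r − t ≥ 5.
Adding all 3 inequalities: the left sides telescope to 0, and the right sides sum to (-4) + 0 + 5 = 1. So 0 ≥ 1, which is false.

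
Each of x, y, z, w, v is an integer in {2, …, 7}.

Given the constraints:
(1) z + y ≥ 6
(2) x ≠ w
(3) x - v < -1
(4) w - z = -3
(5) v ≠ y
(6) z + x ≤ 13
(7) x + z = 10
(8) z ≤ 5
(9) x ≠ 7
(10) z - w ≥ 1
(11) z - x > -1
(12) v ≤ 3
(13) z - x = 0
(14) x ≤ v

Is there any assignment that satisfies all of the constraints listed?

From constraints 12 and 14: x ≤ v ≤ 3. From constraint 8: z ≤ 5. Hence x + z ≤ 8. But constraint 7 requires x + z = 10, and 10 > 8. Contradiction.

Unsatisfiable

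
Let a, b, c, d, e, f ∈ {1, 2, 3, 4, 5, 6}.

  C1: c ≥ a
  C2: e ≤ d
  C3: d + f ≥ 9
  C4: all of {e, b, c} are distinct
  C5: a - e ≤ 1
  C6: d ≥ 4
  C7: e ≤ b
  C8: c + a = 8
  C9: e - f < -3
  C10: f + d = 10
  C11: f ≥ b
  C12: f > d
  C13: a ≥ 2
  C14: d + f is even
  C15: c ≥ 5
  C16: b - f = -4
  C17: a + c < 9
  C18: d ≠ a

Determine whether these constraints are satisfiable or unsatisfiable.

Satisfiable

Take a = 2, b = 2, c = 6, d = 4, e = 1, f = 6. Then constraint 3: d + f = 10; constraint 5: a - e = 1; constraint 8: c + a = 8, and every other listed constraint is also met.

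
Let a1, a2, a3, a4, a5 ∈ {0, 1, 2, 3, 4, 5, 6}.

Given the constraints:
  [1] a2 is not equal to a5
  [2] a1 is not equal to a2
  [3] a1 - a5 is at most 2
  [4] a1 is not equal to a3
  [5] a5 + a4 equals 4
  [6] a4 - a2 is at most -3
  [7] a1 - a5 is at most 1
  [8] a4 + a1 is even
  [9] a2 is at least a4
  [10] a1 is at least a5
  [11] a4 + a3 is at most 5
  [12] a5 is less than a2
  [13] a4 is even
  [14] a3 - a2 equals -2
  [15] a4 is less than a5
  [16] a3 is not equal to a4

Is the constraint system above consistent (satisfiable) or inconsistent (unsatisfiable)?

Satisfiable

Setting (a1, a2, a3, a4, a5) = (4, 5, 3, 0, 4) satisfies everything: constraint 3: a1 - a5 = 0; constraint 5: a5 + a4 = 4; constraint 6: a4 - a2 = -5, and the others follow.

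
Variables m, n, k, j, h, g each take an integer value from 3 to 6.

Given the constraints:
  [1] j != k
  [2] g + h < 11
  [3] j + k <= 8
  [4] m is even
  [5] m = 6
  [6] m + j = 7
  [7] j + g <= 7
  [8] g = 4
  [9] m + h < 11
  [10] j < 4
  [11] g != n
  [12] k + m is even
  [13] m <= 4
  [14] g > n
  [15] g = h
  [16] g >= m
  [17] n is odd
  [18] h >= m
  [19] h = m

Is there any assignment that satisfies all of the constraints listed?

Constraint 8 fixes g = 4 and constraint 5 fixes m = 6. Constraints 15 and 19 give g = h = m, so g = m. But 4 ≠ 6 — contradiction.

Unsatisfiable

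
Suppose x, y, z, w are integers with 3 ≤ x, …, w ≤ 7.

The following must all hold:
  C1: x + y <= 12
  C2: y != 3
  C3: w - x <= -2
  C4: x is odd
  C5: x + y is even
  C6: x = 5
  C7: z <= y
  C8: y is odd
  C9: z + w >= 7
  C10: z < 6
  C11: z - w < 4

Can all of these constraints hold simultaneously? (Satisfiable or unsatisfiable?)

Satisfiable

Take x = 5, y = 7, z = 5, w = 3. Then constraint 1: x + y = 12; constraint 3: w - x = -2, and every other listed constraint is also met.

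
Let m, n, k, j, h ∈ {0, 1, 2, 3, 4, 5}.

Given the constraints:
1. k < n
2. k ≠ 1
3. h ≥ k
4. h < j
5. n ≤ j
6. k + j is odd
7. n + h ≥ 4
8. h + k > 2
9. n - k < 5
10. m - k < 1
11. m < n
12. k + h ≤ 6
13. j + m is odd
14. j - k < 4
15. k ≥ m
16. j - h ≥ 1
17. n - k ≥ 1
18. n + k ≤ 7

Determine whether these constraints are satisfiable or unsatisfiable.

Try m = 2, n = 5, k = 2, j = 5, h = 2.
Check constraint 7: n + h = 7; constraint 8: h + k = 4. The remaining constraints are straightforward to verify.

Satisfiable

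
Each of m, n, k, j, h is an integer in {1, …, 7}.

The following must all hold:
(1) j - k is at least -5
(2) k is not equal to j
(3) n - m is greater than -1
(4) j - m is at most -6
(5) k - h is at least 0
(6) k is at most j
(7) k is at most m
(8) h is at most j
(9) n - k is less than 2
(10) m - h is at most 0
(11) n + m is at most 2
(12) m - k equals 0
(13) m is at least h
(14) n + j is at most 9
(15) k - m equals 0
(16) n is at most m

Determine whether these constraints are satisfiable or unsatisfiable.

Constraints 1, 4, 5, and 10 give j − k ≥ -5, k − h ≥ 0, h − m ≥ 0, m − j ≥ 6.
Adding all 4 inequalities: the left sides telescope to 0, and the right sides sum to (-5) + 0 + 0 + 6 = 1. So 0 ≥ 1, which is false.

Unsatisfiable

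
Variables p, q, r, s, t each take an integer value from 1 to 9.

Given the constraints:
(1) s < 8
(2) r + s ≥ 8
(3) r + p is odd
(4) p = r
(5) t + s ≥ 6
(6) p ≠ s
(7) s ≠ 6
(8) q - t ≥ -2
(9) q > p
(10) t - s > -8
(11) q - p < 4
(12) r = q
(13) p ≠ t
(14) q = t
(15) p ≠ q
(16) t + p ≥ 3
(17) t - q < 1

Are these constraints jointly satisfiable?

Unsatisfiable

From constraints 4, 12, and 14, p = r = q = t, so p = t. But constraint 13 says p ≠ t. Contradiction.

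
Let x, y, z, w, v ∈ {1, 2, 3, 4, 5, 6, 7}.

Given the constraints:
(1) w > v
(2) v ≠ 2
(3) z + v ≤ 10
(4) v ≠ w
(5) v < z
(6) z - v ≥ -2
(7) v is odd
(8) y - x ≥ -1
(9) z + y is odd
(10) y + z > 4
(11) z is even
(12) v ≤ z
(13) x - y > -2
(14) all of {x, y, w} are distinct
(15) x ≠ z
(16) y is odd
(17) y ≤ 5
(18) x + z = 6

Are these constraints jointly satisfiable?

Satisfiable

One satisfying assignment is x = 2, y = 3, z = 4, w = 7, v = 3.
For the less obvious constraints — constraint 3: z + v = 7; constraint 6: z - v = 1 — and the others hold by inspection.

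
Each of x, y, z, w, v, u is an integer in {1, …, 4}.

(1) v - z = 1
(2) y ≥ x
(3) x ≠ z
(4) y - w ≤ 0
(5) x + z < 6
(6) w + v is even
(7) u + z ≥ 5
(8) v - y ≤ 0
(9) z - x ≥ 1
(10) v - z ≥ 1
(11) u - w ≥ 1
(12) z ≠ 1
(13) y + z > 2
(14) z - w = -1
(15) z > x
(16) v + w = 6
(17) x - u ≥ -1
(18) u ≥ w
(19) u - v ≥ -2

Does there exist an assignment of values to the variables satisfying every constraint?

Unsatisfiable

Constraints 4, 8, 9, 10, 11, and 17 give z − x ≥ 1, x − u ≥ -1, u − w ≥ 1, w − y ≥ 0, y − v ≥ 0, v − z ≥ 1.
Adding all 6 inequalities: the left sides telescope to 0, and the right sides sum to 1 + (-1) + 1 + 0 + 0 + 1 = 2. So 0 ≥ 2, which is false.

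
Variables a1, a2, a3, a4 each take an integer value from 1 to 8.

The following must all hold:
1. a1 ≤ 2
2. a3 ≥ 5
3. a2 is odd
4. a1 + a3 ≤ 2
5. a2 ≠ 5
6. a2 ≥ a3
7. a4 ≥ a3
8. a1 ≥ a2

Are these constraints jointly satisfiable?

Unsatisfiable

From constraints 2 and 6: a2 ≥ a3 and a3 ≥ 5, so a2 ≥ 5. From constraints 1 and 8: a2 ≤ a1 and a1 ≤ 2, so a2 ≤ 2. But 2 < 5, so no value of a2 works.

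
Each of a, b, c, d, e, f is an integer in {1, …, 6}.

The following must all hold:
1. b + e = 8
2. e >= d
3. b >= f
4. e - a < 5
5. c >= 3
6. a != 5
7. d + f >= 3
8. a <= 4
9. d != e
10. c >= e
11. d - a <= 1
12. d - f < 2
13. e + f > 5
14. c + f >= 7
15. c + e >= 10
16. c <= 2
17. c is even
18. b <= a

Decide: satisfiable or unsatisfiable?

From constraints 8 and 18: b ≤ a ≤ 4. From constraints 10 and 16: e ≤ c ≤ 2. Hence b + e ≤ 6. But constraint 1 requires b + e = 8, and 8 > 6. Contradiction.

Unsatisfiable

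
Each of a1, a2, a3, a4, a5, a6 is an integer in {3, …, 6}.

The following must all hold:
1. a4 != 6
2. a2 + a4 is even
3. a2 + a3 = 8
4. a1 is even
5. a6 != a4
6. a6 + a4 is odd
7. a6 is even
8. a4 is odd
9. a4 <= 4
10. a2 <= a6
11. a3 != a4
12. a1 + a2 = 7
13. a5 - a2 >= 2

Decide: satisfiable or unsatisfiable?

Satisfiable

Take a1 = 4, a2 = 3, a3 = 5, a4 = 3, a5 = 6, a6 = 4. Then constraint 3: a2 + a3 = 8; constraint 12: a1 + a2 = 7; constraint 13: a5 - a2 = 3, and every other listed constraint is also met.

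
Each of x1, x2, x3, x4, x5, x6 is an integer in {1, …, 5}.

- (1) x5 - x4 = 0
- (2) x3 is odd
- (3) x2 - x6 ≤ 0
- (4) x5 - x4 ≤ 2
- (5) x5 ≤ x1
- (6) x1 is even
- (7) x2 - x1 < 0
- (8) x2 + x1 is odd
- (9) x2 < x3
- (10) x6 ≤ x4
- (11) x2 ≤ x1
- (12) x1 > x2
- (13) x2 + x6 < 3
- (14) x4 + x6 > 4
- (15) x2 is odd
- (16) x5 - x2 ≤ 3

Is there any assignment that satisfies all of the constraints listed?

Satisfiable

Setting (x1, x2, x3, x4, x5, x6) = (4, 1, 3, 4, 4, 1) satisfies everything: constraint 1: x5 - x4 = 0; constraint 3: x2 - x6 = 0, and the others follow.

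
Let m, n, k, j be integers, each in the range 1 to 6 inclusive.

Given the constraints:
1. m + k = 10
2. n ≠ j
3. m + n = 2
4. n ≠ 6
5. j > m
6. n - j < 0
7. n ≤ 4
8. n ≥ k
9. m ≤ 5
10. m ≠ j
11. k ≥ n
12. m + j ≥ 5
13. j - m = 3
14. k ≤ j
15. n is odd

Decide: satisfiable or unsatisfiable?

Unsatisfiable

From constraint 9: m ≤ 5. From constraints 7 and 8: k ≤ n ≤ 4. Hence m + k ≤ 9. But constraint 1 requires m + k = 10, and 10 > 9. Contradiction.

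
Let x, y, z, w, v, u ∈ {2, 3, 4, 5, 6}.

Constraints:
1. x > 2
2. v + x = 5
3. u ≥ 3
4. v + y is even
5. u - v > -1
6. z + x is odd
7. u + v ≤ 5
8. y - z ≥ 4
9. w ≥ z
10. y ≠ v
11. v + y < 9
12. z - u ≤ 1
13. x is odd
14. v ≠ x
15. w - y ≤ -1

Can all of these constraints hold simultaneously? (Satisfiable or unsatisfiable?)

Satisfiable

One satisfying assignment is x = 3, y = 6, z = 2, w = 4, v = 2, u = 3.
For the less obvious constraints — constraint 2: v + x = 5; constraint 5: u - v = 1; constraint 7: u + v = 5 — and the others hold by inspection.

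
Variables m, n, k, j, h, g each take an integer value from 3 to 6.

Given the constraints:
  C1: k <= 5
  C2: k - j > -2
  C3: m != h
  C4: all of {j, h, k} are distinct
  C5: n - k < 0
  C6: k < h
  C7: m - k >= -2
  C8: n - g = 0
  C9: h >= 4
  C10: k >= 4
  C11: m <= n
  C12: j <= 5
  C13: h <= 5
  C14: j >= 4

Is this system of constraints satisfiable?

Unsatisfiable

Constraints 1, 9, 10, 12, 13, and 14 confine each of j, h, k to the 2 values {4, 5}.
Constraint 4 requires all 3 of them to be distinct, but only 2 values are available — impossible by the pigeonhole principle.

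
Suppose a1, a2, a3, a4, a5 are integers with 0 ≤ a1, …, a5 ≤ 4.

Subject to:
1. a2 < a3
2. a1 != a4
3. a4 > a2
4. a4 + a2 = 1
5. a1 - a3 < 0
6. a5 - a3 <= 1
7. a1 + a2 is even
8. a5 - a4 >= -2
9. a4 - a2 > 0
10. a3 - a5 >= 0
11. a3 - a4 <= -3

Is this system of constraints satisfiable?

Constraints 8, 10, and 11 give a4 − a3 ≥ 3, a3 − a5 ≥ 0, a5 − a4 ≥ -2.
Adding all 3 inequalities: the left sides telescope to 0, and the right sides sum to 3 + 0 + (-2) = 1. So 0 ≥ 1, which is false.

Unsatisfiable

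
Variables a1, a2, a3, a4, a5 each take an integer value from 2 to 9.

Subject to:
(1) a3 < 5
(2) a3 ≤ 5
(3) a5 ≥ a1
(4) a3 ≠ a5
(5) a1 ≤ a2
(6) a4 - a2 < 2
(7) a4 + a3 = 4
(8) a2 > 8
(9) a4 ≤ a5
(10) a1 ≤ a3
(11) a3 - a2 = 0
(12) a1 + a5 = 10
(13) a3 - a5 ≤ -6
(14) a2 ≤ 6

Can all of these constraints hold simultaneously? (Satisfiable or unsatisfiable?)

Unsatisfiable

From constraint 8: a2 ≥ 9. From constraint 14: a2 ≤ 6. But 6 < 9, so no value of a2 works.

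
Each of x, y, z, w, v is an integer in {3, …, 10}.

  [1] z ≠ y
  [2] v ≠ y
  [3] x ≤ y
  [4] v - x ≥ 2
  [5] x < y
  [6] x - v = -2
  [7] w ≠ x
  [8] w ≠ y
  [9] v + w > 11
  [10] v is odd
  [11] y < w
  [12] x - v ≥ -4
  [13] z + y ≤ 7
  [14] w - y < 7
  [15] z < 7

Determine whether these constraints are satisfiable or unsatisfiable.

Setting (x, y, z, w, v) = (3, 4, 3, 9, 5) satisfies everything: constraint 4: v - x = 2; constraint 6: x - v = -2; constraint 9: v + w = 14, and the others follow.

Satisfiable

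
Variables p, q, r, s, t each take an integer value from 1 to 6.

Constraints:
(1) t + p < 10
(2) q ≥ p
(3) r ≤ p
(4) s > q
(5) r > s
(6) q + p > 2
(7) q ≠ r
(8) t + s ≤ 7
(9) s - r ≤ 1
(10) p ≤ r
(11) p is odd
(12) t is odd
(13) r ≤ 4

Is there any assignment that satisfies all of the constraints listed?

Constraints 2, 3, 4, and 5 give s < r, r ≤ p, p ≤ q, q < s. Chaining: s < r ≤ p ≤ q < s, which forces s < s — impossible.

Unsatisfiable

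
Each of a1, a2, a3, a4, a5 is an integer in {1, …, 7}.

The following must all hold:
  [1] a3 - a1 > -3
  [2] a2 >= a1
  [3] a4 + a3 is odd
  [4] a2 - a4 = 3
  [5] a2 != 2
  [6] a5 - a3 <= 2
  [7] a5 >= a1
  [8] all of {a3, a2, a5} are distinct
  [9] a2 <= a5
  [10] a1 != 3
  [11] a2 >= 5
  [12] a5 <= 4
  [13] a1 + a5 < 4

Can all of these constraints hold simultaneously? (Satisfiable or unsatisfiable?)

Unsatisfiable

From constraint 11: a2 ≥ 5. From constraints 9 and 12: a2 ≤ a5 and a5 ≤ 4, so a2 ≤ 4. But 4 < 5, so no value of a2 works.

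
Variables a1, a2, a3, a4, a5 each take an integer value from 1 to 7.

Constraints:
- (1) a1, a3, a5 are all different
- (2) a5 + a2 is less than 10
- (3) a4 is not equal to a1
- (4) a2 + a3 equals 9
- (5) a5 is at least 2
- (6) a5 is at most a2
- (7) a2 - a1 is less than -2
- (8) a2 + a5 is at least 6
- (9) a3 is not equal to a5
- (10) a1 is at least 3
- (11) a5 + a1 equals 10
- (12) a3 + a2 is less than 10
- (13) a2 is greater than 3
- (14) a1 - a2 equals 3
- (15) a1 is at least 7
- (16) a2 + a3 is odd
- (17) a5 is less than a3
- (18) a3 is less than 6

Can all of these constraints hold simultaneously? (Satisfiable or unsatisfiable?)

Satisfiable

Setting (a1, a2, a3, a4, a5) = (7, 4, 5, 5, 3) satisfies everything: constraint 2: a5 + a2 = 7; constraint 4: a2 + a3 = 9, and the others follow.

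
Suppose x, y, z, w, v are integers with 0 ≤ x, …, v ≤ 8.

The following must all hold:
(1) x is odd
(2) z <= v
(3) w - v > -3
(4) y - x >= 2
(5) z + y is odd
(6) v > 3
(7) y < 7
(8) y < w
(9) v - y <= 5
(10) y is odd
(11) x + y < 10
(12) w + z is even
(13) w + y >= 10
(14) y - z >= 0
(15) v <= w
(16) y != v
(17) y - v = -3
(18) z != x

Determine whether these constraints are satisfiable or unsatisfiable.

Take x = 3, y = 5, z = 4, w = 8, v = 8. Then constraint 3: w - v = 0; constraint 4: y - x = 2, and every other listed constraint is also met.

Satisfiable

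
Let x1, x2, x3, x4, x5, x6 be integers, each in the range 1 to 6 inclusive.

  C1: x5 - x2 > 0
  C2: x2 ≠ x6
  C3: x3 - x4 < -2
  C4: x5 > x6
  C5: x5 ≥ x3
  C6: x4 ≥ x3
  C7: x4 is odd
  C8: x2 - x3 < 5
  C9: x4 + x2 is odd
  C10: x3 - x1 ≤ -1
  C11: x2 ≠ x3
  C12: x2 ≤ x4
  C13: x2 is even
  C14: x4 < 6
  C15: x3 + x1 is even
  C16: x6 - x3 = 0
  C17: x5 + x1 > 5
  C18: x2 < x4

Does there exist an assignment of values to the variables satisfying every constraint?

The assignment x1 = 3, x2 = 4, x3 = 1, x4 = 5, x5 = 5, x6 = 1 works:
  constraint 1 holds since x5 - x2 = 1.
  constraint 3 holds since x3 - x4 = -4.
The rest check out directly.

Satisfiable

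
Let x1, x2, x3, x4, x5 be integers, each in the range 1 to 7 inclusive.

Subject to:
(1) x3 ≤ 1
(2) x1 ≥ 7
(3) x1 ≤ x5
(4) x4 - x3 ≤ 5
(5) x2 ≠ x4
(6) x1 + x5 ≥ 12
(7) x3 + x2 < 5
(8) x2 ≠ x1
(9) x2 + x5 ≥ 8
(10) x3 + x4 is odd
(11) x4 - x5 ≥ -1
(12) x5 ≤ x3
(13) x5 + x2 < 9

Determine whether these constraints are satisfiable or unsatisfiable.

From constraints 2 and 3: x5 ≥ x1 and x1 ≥ 7, so x5 ≥ 7. From constraints 1 and 12: x5 ≤ x3 and x3 ≤ 1, so x5 ≤ 1. But 1 < 7, so no value of x5 works.

Unsatisfiable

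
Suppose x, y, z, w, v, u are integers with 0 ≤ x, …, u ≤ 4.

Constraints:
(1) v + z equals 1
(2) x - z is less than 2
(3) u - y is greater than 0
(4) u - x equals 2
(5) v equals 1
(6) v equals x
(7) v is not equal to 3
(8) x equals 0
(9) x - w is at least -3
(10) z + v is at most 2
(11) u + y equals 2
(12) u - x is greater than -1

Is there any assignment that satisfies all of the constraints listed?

Constraint 5 fixes v = 1 and constraint 8 fixes x = 0, but constraint 6 requires v = x. Since 1 ≠ 0, contradiction.

Unsatisfiable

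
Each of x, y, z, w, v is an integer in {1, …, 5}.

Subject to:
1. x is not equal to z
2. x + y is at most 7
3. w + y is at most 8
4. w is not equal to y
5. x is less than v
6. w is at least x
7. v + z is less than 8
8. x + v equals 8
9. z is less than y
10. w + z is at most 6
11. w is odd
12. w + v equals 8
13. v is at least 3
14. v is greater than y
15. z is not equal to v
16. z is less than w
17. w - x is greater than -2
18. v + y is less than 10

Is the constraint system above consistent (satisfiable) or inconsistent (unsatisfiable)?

Try x = 3, y = 2, z = 1, w = 3, v = 5.
Check constraint 2: x + y = 5; constraint 3: w + y = 5. The remaining constraints are straightforward to verify.

Satisfiable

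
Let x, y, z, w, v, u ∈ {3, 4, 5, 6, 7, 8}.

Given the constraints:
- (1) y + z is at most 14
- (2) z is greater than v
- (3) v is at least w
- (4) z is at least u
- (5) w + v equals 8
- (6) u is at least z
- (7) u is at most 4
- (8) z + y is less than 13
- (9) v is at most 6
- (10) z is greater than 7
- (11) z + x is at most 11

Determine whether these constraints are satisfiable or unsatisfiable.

Unsatisfiable

From constraint 10: z ≥ 8. From constraints 6 and 7: z ≤ u and u ≤ 4, so z ≤ 4. But 4 < 8, so no value of z works.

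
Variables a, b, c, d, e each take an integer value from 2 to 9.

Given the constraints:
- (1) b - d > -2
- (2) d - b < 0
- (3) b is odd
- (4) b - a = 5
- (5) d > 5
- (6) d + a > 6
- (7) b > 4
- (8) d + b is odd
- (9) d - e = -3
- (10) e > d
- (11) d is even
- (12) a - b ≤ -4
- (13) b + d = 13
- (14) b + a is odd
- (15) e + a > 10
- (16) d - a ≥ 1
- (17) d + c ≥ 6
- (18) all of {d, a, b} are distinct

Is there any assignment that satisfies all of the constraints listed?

Satisfiable

Take a = 2, b = 7, c = 2, d = 6, e = 9. Then constraint 1: b - d = 1; constraint 2: d - b = -1; constraint 4: b - a = 5, and every other listed constraint is also met.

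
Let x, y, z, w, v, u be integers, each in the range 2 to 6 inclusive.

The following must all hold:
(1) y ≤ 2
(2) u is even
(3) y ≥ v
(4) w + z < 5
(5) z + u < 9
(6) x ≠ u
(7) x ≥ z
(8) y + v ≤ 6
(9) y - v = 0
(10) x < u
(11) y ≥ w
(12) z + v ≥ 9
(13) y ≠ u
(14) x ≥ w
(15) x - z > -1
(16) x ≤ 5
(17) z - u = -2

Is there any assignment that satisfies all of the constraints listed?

Unsatisfiable

From constraints 7 and 16: z ≤ x ≤ 5. From constraints 1 and 3: v ≤ y ≤ 2. Hence z + v ≤ 7. But constraint 12 requires z + v ≥ 9, and 9 > 7. Contradiction.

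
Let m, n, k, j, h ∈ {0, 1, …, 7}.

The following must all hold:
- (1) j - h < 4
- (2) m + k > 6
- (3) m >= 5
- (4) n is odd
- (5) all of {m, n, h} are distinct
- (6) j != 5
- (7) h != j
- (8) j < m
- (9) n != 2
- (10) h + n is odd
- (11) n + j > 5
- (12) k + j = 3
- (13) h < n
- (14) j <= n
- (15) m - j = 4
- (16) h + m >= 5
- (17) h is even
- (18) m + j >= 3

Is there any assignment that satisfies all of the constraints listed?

Satisfiable

One satisfying assignment is m = 5, n = 7, k = 2, j = 1, h = 0.
For the less obvious constraints — constraint 1: j - h = 1; constraint 2: m + k = 7; constraint 11: n + j = 8 — and the others hold by inspection.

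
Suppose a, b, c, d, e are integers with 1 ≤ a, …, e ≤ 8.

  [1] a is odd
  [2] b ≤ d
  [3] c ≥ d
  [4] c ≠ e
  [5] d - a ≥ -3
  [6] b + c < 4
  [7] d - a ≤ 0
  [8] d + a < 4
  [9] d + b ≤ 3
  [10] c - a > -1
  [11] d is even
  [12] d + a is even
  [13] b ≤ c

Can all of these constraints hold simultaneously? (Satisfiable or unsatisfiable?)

Constraint 11 makes d even and constraint 1 makes a odd, so d + a must be odd. Constraint 12 says d + a is even — contradiction.

Unsatisfiable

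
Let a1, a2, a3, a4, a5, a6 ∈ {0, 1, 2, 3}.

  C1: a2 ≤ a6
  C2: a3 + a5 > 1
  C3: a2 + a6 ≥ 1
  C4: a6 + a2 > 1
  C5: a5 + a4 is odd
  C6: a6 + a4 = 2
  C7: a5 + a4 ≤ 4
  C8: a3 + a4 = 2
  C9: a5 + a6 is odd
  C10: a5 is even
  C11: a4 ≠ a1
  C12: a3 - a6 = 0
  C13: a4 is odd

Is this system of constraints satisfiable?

Take a1 = 2, a2 = 1, a3 = 1, a4 = 1, a5 = 2, a6 = 1. Then constraint 2: a3 + a5 = 3; constraint 3: a2 + a6 = 2; constraint 4: a6 + a2 = 2, and every other listed constraint is also met.

Satisfiable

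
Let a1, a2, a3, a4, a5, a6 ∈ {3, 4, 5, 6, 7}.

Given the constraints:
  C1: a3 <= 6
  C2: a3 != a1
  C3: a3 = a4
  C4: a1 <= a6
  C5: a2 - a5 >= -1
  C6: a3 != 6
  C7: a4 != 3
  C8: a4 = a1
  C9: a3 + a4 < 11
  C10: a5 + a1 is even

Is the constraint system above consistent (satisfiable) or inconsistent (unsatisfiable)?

From constraints 3 and 8, a3 = a4 = a1, so a3 = a1. But constraint 2 says a3 ≠ a1. Contradiction.

Unsatisfiable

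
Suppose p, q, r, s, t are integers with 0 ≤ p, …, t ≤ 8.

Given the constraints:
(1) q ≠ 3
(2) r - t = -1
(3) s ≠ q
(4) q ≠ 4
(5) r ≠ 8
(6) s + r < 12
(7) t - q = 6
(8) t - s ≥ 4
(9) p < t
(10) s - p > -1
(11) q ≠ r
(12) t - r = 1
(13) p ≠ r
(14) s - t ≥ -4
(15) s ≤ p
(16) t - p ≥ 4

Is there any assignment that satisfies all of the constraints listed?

One satisfying assignment is p = 3, q = 1, r = 6, s = 3, t = 7.
For the less obvious constraints — constraint 2: r - t = -1; constraint 6: s + r = 9 — and the others hold by inspection.

Satisfiable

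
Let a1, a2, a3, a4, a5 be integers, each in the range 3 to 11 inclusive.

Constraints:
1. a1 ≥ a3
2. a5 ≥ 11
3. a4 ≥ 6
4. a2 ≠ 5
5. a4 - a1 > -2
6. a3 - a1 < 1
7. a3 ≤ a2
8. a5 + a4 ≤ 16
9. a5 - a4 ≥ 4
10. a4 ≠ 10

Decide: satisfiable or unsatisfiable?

From constraint 2: a5 ≥ 11. From constraint 3: a4 ≥ 6. Hence a5 + a4 ≥ 17. But constraint 8 requires a5 + a4 ≤ 16, and 16 < 17. Contradiction.

Unsatisfiable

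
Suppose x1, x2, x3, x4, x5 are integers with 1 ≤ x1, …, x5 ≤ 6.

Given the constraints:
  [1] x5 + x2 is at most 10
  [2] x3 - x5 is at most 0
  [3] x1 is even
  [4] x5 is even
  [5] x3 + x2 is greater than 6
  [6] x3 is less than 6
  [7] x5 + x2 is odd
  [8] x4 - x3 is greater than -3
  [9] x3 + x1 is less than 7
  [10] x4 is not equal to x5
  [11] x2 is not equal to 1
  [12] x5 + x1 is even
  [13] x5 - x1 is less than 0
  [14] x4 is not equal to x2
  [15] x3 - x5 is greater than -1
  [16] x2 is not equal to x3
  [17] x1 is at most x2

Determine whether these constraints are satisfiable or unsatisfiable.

Satisfiable

One satisfying assignment is x1 = 4, x2 = 5, x3 = 2, x4 = 1, x5 = 2.
For the less obvious constraints — constraint 1: x5 + x2 = 7; constraint 2: x3 - x5 = 0 — and the others hold by inspection.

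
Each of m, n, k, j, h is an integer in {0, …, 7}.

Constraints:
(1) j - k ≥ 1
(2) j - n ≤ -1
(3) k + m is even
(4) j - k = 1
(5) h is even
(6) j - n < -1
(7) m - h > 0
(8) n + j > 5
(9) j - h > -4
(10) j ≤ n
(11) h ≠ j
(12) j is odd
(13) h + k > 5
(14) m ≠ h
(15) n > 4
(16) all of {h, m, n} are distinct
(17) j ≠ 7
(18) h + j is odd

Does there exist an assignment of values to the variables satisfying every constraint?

Try m = 6, n = 5, k = 2, j = 3, h = 4.
Check constraint 1: j - k = 1; constraint 2: j - n = -2; constraint 4: j - k = 1. The remaining constraints are straightforward to verify.

Satisfiable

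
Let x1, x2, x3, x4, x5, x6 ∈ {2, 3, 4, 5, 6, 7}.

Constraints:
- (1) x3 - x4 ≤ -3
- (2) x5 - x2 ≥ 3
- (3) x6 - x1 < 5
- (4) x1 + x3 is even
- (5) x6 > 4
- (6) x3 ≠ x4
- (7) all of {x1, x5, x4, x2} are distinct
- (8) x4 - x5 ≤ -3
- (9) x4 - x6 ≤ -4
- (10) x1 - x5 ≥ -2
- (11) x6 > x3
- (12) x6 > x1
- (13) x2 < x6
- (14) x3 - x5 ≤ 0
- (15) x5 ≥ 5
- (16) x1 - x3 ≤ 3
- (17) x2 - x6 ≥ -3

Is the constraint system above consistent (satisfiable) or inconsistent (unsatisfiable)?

Constraints 1, 2, 9, 10, 16, and 17 give x4 − x3 ≥ 3, x3 − x1 ≥ -3, x1 − x5 ≥ -2, x5 − x2 ≥ 3, x2 − x6 ≥ -3, x6 − x4 ≥ 4.
Adding all 6 inequalities: the left sides telescope to 0, and the right sides sum to 3 + (-3) + (-2) + 3 + (-3) + 4 = 2. So 0 ≥ 2, which is false.

Unsatisfiable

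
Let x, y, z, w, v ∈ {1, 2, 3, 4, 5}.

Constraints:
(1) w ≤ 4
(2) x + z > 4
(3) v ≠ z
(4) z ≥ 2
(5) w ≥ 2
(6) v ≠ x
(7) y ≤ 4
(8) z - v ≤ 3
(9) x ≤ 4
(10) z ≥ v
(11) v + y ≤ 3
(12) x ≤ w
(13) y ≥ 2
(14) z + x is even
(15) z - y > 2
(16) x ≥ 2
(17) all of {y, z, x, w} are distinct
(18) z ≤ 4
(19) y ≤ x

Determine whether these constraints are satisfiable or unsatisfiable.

Unsatisfiable

Constraints 1, 4, 5, 7, 9, 13, 16, and 18 confine each of y, z, x, w to the 3 values {2, …, 4}.
Constraint 17 requires all 4 of them to be distinct, but only 3 values are available — impossible by the pigeonhole principle.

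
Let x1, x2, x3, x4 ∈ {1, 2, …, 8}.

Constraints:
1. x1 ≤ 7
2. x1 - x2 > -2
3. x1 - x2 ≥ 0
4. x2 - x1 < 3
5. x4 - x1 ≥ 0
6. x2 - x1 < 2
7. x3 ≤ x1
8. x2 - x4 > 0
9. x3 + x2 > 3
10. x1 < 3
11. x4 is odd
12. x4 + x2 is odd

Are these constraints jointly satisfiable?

Unsatisfiable

Constraints 3, 5, and 8 give x2 ≤ x1, x1 ≤ x4, x4 < x2. Chaining: x2 ≤ x1 ≤ x4 < x2, which forces x2 < x2 — impossible.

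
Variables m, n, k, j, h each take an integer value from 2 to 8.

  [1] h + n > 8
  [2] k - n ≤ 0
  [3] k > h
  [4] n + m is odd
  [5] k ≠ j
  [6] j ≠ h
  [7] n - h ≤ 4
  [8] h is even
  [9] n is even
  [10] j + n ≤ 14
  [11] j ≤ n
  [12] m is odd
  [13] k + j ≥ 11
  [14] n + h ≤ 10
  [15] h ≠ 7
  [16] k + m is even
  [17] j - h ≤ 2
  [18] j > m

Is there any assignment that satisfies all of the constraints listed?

Try m = 3, n = 6, k = 5, j = 6, h = 4.
Check constraint 1: h + n = 10; constraint 2: k - n = -1; constraint 7: n - h = 2. The remaining constraints are straightforward to verify.

Satisfiable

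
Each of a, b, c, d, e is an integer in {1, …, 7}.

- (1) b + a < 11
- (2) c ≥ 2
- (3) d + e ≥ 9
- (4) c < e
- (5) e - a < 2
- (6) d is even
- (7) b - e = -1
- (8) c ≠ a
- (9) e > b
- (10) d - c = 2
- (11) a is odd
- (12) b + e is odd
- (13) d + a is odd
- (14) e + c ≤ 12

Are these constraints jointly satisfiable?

Try a = 5, b = 5, c = 4, d = 6, e = 6.
Check constraint 1: b + a = 10; constraint 3: d + e = 12; constraint 5: e - a = 1. The remaining constraints are straightforward to verify.

Satisfiable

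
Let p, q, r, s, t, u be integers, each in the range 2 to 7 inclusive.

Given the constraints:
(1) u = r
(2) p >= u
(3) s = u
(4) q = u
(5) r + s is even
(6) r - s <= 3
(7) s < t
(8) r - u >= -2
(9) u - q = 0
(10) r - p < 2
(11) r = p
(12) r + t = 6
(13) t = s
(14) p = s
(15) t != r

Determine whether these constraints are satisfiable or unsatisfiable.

Unsatisfiable

From constraints 1, 3, and 13, t = s = u = r, so t = r. But constraint 15 says t ≠ r. Contradiction.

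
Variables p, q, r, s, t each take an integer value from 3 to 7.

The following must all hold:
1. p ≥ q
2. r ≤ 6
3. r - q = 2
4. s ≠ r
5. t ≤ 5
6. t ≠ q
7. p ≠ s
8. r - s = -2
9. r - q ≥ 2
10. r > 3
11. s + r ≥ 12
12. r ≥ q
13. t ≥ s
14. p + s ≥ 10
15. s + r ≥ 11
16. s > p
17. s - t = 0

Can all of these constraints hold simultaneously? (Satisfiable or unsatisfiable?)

From constraints 5 and 13: s ≤ t ≤ 5. From constraint 2: r ≤ 6. Hence s + r ≤ 11. But constraint 11 requires s + r ≥ 12, and 12 > 11. Contradiction.

Unsatisfiable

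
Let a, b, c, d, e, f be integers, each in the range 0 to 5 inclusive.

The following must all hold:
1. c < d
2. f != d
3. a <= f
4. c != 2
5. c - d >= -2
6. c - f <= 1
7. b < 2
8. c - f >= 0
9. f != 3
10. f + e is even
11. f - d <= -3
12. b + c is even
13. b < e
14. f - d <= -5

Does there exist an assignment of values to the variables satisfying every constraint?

Unsatisfiable

Constraints 5, 6, and 14 give f − c ≥ -1, c − d ≥ -2, d − f ≥ 5.
Adding all 3 inequalities: the left sides telescope to 0, and the right sides sum to (-1) + (-2) + 5 = 2. So 0 ≥ 2, which is false.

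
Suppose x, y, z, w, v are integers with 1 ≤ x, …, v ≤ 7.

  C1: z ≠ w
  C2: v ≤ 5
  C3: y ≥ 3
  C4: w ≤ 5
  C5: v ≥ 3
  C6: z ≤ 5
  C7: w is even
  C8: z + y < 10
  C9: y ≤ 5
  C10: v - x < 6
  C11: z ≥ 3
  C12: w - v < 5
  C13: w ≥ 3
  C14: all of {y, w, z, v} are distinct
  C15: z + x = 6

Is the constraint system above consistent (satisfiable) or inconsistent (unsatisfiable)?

Unsatisfiable

Constraints 2, 3, 4, 5, 6, 9, 11, and 13 confine each of y, w, z, v to the 3 values {3, …, 5}.
Constraint 14 requires all 4 of them to be distinct, but only 3 values are available — impossible by the pigeonhole principle.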